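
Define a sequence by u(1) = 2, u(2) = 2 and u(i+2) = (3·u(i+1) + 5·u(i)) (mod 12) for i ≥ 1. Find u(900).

4

We have u(1) = 2; u(2) = 2; u(3) = 4; u(4) = 10; u(5) = 2; u(6) = 8; u(7) = 10; u(8) = 10; u(9) = 8; u(10) = 2; u(11) = 10; u(12) = 4; u(13) = 2; u(14) = 2.
The sequence repeats with period 12.
(900 - 1) mod 12 = 11, so u(900) = u(12) = 4.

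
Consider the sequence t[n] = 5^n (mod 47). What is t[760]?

Listing terms: t[0] = 1; t[1] = 5; t[2] = 25; t[3] = 31; t[4] = 14; t[5] = 23; t[6] = 21; t[7] = 11; t[8] = 8; t[9] = 40; t[10] = 12; t[11] = 13; t[12] = 18; t[13] = 43; t[14] = 27; t[15] = 41; t[16] = 17; t[17] = 38; t[18] = 2; t[19] = 10; t[20] = 3; t[21] = 15; t[22] = 28; t[23] = 46; t[24] = 42; t[25] = 22; t[26] = 16; t[27] = 33; t[28] = 24; t[29] = 26; t[30] = 36; t[31] = 39; t[32] = 7; t[33] = 35; t[34] = 34; t[35] = 29; t[36] = 4; t[37] = 20; t[38] = 6; t[39] = 30; t[40] = 9; t[41] = 45; t[42] = 37; t[43] = 44; t[44] = 32; t[45] = 19; t[46] = 1.
The sequence repeats with period 46.
(760 - 0) mod 46 = 24, so t[760] = t[24] = 42.

42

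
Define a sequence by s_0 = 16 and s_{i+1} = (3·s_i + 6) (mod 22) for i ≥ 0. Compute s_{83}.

4

s_0 = 16,  s_1 = 10,  s_2 = 14,  s_3 = 4,  s_4 = 18,  s_5 = 16.
The sequence repeats with period 5.
So s_{83} = s_{0 + ((83-0) mod 5)} = s_3 = 4.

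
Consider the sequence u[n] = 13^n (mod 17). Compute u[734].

16

Listing terms: u[0] = 1, u[1] = 13, u[2] = 16, u[3] = 4, u[4] = 1.
The sequence repeats with period 4.
So u[734] = u[0 + ((734-0) mod 4)] = u[2] = 16.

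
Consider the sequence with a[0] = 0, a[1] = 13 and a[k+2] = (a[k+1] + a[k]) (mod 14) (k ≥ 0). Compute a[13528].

Listing terms: a[0] = 0,  a[1] = 13,  a[2] = 13,  a[3] = 12,  a[4] = 11,  a[5] = 9,  a[6] = 6,  a[7] = 1,  a[8] = 7,  a[9] = 8,  a[10] = 1,  a[11] = 9,  a[12] = 10,  a[13] = 5,  a[14] = 1,  a[15] = 6,  a[16] = 7,  a[17] = 13,  a[18] = 6,  a[19] = 5,  a[20] = 11,  a[21] = 2,  a[22] = 13,  a[23] = 1,  a[24] = 0,  a[25] = 1,  a[26] = 1,  a[27] = 2,  a[28] = 3,  a[29] = 5,  a[30] = 8,  a[31] = 13,  a[32] = 7,  a[33] = 6,  a[34] = 13,  a[35] = 5,  a[36] = 4,  a[37] = 9,  a[38] = 13,  a[39] = 8,  a[40] = 7,  a[41] = 1,  a[42] = 8,  a[43] = 9,  a[44] = 3,  a[45] = 12,  a[46] = 1,  a[47] = 13,  a[48] = 0,  a[49] = 13.
The sequence repeats with period 48.
So a[13528] = a[0 + ((13528-0) mod 48)] = a[40] = 7.

7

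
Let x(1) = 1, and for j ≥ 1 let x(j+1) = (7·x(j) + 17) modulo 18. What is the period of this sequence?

x(1) = 1,  x(2) = 6,  x(3) = 5,  x(4) = 16,  x(5) = 3,  x(6) = 2,  x(7) = 13,  x(8) = 0,  x(9) = 17,  x(10) = 10,  x(11) = 15,  x(12) = 14,  x(13) = 7,  x(14) = 12,  x(15) = 11,  x(16) = 4,  x(17) = 9,  x(18) = 8,  x(19) = 1.
Since x(19) = x(1) = 1, the sequence is periodic with period 18.

18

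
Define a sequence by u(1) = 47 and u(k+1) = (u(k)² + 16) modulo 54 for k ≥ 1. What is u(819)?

u(1) = 47, u(2) = 11, u(3) = 29, u(4) = 47.
Since u(4) = u(1) = 47, the sequence is periodic with period 3.
So u(819) = u(1 + ((819-1) mod 3)) = u(3) = 29.

29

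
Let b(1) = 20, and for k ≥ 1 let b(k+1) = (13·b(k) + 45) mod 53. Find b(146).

35

Computing terms: b(1) = 20,  b(2) = 40,  b(3) = 35,  b(4) = 23,  b(5) = 26,  b(6) = 12,  b(7) = 42,  b(8) = 8,  b(9) = 43,  b(10) = 21,  b(11) = 0,  b(12) = 45,  b(13) = 47,  b(14) = 20.
The sequence repeats with period 13.
(146 - 1) mod 13 = 2, so b(146) = b(3) = 35.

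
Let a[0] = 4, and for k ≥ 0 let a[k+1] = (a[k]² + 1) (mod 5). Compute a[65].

0

Listing terms: a[0] = 4; a[1] = 2; a[2] = 0; a[3] = 1; a[4] = 2.
Since a[4] = a[1] = 2, the sequence is eventually periodic: after a pre-period of length 1 it cycles with period 3.
For k ≥ 1, a[k] depends only on (k - 1) mod 3. (65 - 1) mod 3 = 1, so a[65] = a[2] = 0.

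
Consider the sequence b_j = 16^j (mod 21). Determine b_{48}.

1

b_0 = 1, b_1 = 16, b_2 = 4, b_3 = 1.
Since b_3 = b_0 = 1, the sequence is periodic with period 3.
So b_{48} = b_{0 + ((48-0) mod 3)} = b_0 = 1.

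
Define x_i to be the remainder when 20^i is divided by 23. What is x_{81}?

x_0 = 1,  x_1 = 20,  x_2 = 9,  x_3 = 19,  x_4 = 12,  x_5 = 10,  x_6 = 16,  x_7 = 21,  x_8 = 6,  x_9 = 5,  x_{10} = 8,  x_{11} = 22,  x_{12} = 3,  x_{13} = 14,  x_{14} = 4,  x_{15} = 11,  x_{16} = 13,  x_{17} = 7,  x_{18} = 2,  x_{19} = 17,  x_{20} = 18,  x_{21} = 15,  x_{22} = 1.
The sequence repeats with period 22.
(81 - 0) mod 22 = 15, so x_{81} = x_{15} = 11.

11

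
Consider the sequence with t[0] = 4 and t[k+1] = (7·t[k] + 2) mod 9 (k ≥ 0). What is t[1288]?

3

t[0] = 4,  t[1] = 3,  t[2] = 5,  t[3] = 1,  t[4] = 0,  t[5] = 2,  t[6] = 7,  t[7] = 6,  t[8] = 8,  t[9] = 4.
Since t[9] = t[0] = 4, the sequence is periodic with period 9.
So t[1288] = t[0 + ((1288-0) mod 9)] = t[1] = 3.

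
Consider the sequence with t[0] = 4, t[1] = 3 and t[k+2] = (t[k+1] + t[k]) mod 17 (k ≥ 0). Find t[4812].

7

t[0] = 4,  t[1] = 3,  t[2] = 7,  t[3] = 10,  t[4] = 0,  t[5] = 10,  t[6] = 10,  t[7] = 3,  t[8] = 13,  t[9] = 16,  t[10] = 12,  t[11] = 11,  t[12] = 6,  t[13] = 0,  t[14] = 6,  t[15] = 6,  t[16] = 12,  t[17] = 1,  t[18] = 13,  t[19] = 14,  t[20] = 10,  t[21] = 7,  t[22] = 0,  t[23] = 7,  t[24] = 7,  t[25] = 14,  t[26] = 4,  t[27] = 1,  t[28] = 5,  t[29] = 6,  t[30] = 11,  t[31] = 0,  t[32] = 11,  t[33] = 11,  t[34] = 5,  t[35] = 16,  t[36] = 4,  t[37] = 3.
Since (t[36], t[37]) = (t[0], t[1]) = (4, 3) (two consecutive terms determine the rest), the sequence is periodic with period 36.
So t[4812] = t[0 + ((4812-0) mod 36)] = t[24] = 7.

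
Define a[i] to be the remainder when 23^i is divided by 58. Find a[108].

We have a[0] = 1, a[1] = 23, a[2] = 7, a[3] = 45, a[4] = 49, a[5] = 25, a[6] = 53, a[7] = 1.
The sequence repeats with period 7.
So a[108] = a[0 + ((108-0) mod 7)] = a[3] = 45.

45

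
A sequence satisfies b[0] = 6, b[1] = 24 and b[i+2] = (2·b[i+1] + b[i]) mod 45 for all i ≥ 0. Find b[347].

42

Listing terms: b[0] = 6,  b[1] = 24,  b[2] = 9,  b[3] = 42,  b[4] = 3,  b[5] = 3,  b[6] = 9,  b[7] = 21,  b[8] = 6,  b[9] = 33,  b[10] = 27,  b[11] = 42,  b[12] = 21,  b[13] = 39,  b[14] = 9,  b[15] = 12,  b[16] = 33,  b[17] = 33,  b[18] = 9,  b[19] = 6,  b[20] = 21,  b[21] = 3,  b[22] = 27,  b[23] = 12,  b[24] = 6,  b[25] = 24.
Since (b[24], b[25]) = (b[0], b[1]) = (6, 24) (two consecutive terms determine the rest), the sequence is periodic with period 24.
So b[347] = b[0 + ((347-0) mod 24)] = b[11] = 42.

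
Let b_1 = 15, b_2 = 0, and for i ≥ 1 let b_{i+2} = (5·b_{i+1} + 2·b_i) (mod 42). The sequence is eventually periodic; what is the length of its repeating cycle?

b_1 = 15; b_2 = 0; b_3 = 30; b_4 = 24; b_5 = 12; b_6 = 24; b_7 = 18; b_8 = 12; b_9 = 12; b_{10} = 0; b_{11} = 24; b_{12} = 36; b_{13} = 18; b_{14} = 36; b_{15} = 6; b_{16} = 18; b_{17} = 18; b_{18} = 0; b_{19} = 36; b_{20} = 12; b_{21} = 6; b_{22} = 12; b_{23} = 30; b_{24} = 6; b_{25} = 6; b_{26} = 0; b_{27} = 12; b_{28} = 18; b_{29} = 30; b_{30} = 18; b_{31} = 24; b_{32} = 30; b_{33} = 30; b_{34} = 0; b_{35} = 18; b_{36} = 6; b_{37} = 24; b_{38} = 6; b_{39} = 36; b_{40} = 24; b_{41} = 24; b_{42} = 0; b_{43} = 6; b_{44} = 30; b_{45} = 36; b_{46} = 30; b_{47} = 12; b_{48} = 36; b_{49} = 36; b_{50} = 0; b_{51} = 30.
Since (b_{50}, b_{51}) = (b_2, b_3) = (0, 30) (two consecutive terms determine the rest), the sequence is eventually periodic: after a pre-period of length 1 it cycles with period 48.

48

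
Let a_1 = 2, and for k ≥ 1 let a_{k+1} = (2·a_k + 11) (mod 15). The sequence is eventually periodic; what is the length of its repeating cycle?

4

Computing terms: a_1 = 2,  a_2 = 0,  a_3 = 11,  a_4 = 3,  a_5 = 2.
The sequence repeats with period 4.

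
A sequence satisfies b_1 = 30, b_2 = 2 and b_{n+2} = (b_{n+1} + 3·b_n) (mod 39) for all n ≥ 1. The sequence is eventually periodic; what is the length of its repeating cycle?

12

Listing terms: b_1 = 30; b_2 = 2; b_3 = 14; b_4 = 20; b_5 = 23; b_6 = 5; b_7 = 35; b_8 = 11; b_9 = 38; b_{10} = 32; b_{11} = 29; b_{12} = 8; b_{13} = 17; b_{14} = 2; b_{15} = 14.
Since (b_{14}, b_{15}) = (b_2, b_3) = (2, 14) (two consecutive terms determine the rest), the sequence is eventually periodic: after a pre-period of length 1 it cycles with period 12.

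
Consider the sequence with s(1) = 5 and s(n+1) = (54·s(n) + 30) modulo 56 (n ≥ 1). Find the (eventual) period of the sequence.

Listing terms: s(1) = 5; s(2) = 20; s(3) = 46; s(4) = 50; s(5) = 42; s(6) = 2; s(7) = 26; s(8) = 34; s(9) = 18; s(10) = 50.
Since s(10) = s(4) = 50, the sequence is eventually periodic: after a pre-period of length 3 it cycles with period 6.

6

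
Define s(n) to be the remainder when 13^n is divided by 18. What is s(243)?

1

Listing terms: s(1) = 13,  s(2) = 7,  s(3) = 1,  s(4) = 13.
Since s(4) = s(1) = 13, the sequence is periodic with period 3.
So s(243) = s(1 + ((243-1) mod 3)) = s(3) = 1.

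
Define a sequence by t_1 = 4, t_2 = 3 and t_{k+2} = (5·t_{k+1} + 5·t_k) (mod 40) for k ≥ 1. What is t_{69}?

15

Listing terms: t_1 = 4,  t_2 = 3,  t_3 = 35,  t_4 = 30,  t_5 = 5,  t_6 = 15,  t_7 = 20,  t_8 = 15,  t_9 = 15,  t_{10} = 30,  t_{11} = 25,  t_{12} = 35,  t_{13} = 20,  t_{14} = 35,  t_{15} = 35,  t_{16} = 30.
Since (t_{15}, t_{16}) = (t_3, t_4) = (35, 30) (two consecutive terms determine the rest), the sequence is eventually periodic: after a pre-period of length 2 it cycles with period 12.
For k ≥ 3, t_k depends only on (k - 3) mod 12. (69 - 3) mod 12 = 6, so t_{69} = t_9 = 15.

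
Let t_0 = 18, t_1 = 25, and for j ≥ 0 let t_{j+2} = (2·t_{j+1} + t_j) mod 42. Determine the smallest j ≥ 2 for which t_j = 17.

Listing terms: t_0 = 18,  t_1 = 25,  t_2 = 26,  t_3 = 35,  t_4 = 12,  t_5 = 17,  t_6 = 4,  t_7 = 25,  t_8 = 12,  t_9 = 7,  t_{10} = 26,  t_{11} = 17,  t_{12} = 18,  t_{13} = 11,  t_{14} = 40,  t_{15} = 7,  t_{16} = 12,  t_{17} = 31,  t_{18} = 32,  t_{19} = 11,  t_{20} = 12,  t_{21} = 35,  t_{22} = 40,  t_{23} = 31,  t_{24} = 18,  t_{25} = 25.
The sequence repeats with period 24.
The value 17 first appears (with j ≥ 2) at t_5.

5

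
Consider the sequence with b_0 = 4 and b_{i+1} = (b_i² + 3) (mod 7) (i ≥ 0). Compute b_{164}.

0

We have b_0 = 4; b_1 = 5; b_2 = 0; b_3 = 3; b_4 = 5.
Since b_4 = b_1 = 5, the sequence is eventually periodic: after a pre-period of length 1 it cycles with period 3.
For i ≥ 1, b_i depends only on (i - 1) mod 3. (164 - 1) mod 3 = 1, so b_{164} = b_2 = 0.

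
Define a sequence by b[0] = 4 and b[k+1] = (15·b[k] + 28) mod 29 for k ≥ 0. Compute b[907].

b[0] = 4, b[1] = 1, b[2] = 14, b[3] = 6, b[4] = 2, b[5] = 0, b[6] = 28, b[7] = 13, b[8] = 20, b[9] = 9, b[10] = 18, b[11] = 8, b[12] = 3, b[13] = 15, b[14] = 21, b[15] = 24, b[16] = 11, b[17] = 19, b[18] = 23, b[19] = 25, b[20] = 26, b[21] = 12, b[22] = 5, b[23] = 16, b[24] = 7, b[25] = 17, b[26] = 22, b[27] = 10, b[28] = 4.
Since b[28] = b[0] = 4, the sequence is periodic with period 28.
(907 - 0) mod 28 = 11, so b[907] = b[11] = 8.

8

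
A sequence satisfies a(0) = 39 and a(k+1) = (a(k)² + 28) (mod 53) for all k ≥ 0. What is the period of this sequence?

3

Listing terms: a(0) = 39; a(1) = 12; a(2) = 13; a(3) = 38; a(4) = 41; a(5) = 13.
Since a(5) = a(2) = 13, the sequence is eventually periodic: after a pre-period of length 2 it cycles with period 3.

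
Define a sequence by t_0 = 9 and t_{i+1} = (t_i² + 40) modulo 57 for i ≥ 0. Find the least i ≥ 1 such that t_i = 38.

3

t_0 = 9,  t_1 = 7,  t_2 = 32,  t_3 = 38,  t_4 = 2,  t_5 = 44,  t_6 = 38.
Since t_6 = t_3 = 38, the sequence is eventually periodic: after a pre-period of length 3 it cycles with period 3.
The value 38 first appears (with i ≥ 1) at t_3.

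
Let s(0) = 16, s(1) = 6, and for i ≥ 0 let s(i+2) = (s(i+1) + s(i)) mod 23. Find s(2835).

We have s(0) = 16,  s(1) = 6,  s(2) = 22,  s(3) = 5,  s(4) = 4,  s(5) = 9,  s(6) = 13,  s(7) = 22,  s(8) = 12,  s(9) = 11,  s(10) = 0,  s(11) = 11,  s(12) = 11,  s(13) = 22,  s(14) = 10,  s(15) = 9,  s(16) = 19,  s(17) = 5,  s(18) = 1,  s(19) = 6,  s(20) = 7,  s(21) = 13,  s(22) = 20,  s(23) = 10,  s(24) = 7,  s(25) = 17,  s(26) = 1,  s(27) = 18,  s(28) = 19,  s(29) = 14,  s(30) = 10,  s(31) = 1,  s(32) = 11,  s(33) = 12,  s(34) = 0,  s(35) = 12,  s(36) = 12,  s(37) = 1,  s(38) = 13,  s(39) = 14,  s(40) = 4,  s(41) = 18,  s(42) = 22,  s(43) = 17,  s(44) = 16,  s(45) = 10,  s(46) = 3,  s(47) = 13,  s(48) = 16,  s(49) = 6.
The sequence repeats with period 48.
So s(2835) = s(0 + ((2835-0) mod 48)) = s(3) = 5.

5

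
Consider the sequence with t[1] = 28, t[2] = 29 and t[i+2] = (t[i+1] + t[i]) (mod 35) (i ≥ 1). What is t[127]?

t[1] = 28; t[2] = 29; t[3] = 22; t[4] = 16; t[5] = 3; t[6] = 19; t[7] = 22; t[8] = 6; t[9] = 28; t[10] = 34; t[11] = 27; t[12] = 26; t[13] = 18; t[14] = 9; t[15] = 27; t[16] = 1; t[17] = 28; t[18] = 29.
Since (t[17], t[18]) = (t[1], t[2]) = (28, 29) (two consecutive terms determine the rest), the sequence is periodic with period 16.
(127 - 1) mod 16 = 14, so t[127] = t[15] = 27.

27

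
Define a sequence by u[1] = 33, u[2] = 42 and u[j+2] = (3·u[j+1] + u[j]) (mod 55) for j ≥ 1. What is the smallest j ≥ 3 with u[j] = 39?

u[1] = 33,  u[2] = 42,  u[3] = 49,  u[4] = 24,  u[5] = 11,  u[6] = 2,  u[7] = 17,  u[8] = 53,  u[9] = 11,  u[10] = 31,  u[11] = 49,  u[12] = 13,  u[13] = 33,  u[14] = 2,  u[15] = 39,  u[16] = 9,  u[17] = 11,  u[18] = 42,  u[19] = 27,  u[20] = 13,  u[21] = 11,  u[22] = 46,  u[23] = 39,  u[24] = 53,  u[25] = 33,  u[26] = 42.
Since (u[25], u[26]) = (u[1], u[2]) = (33, 42) (two consecutive terms determine the rest), the sequence is periodic with period 24.
The value 39 first appears (with j ≥ 3) at u[15].

15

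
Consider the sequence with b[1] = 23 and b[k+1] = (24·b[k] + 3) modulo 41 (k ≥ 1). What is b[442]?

b[1] = 23; b[2] = 22; b[3] = 39; b[4] = 37; b[5] = 30; b[6] = 26; b[7] = 12; b[8] = 4; b[9] = 17; b[10] = 1; b[11] = 27; b[12] = 36; b[13] = 6; b[14] = 24; b[15] = 5; b[16] = 0; b[17] = 3; b[18] = 34; b[19] = 40; b[20] = 20; b[21] = 32; b[22] = 33; b[23] = 16; b[24] = 18; b[25] = 25; b[26] = 29; b[27] = 2; b[28] = 10; b[29] = 38; b[30] = 13; b[31] = 28; b[32] = 19; b[33] = 8; b[34] = 31; b[35] = 9; b[36] = 14; b[37] = 11; b[38] = 21; b[39] = 15; b[40] = 35; b[41] = 23.
Since b[41] = b[1] = 23, the sequence is periodic with period 40.
So b[442] = b[1 + ((442-1) mod 40)] = b[2] = 22.

22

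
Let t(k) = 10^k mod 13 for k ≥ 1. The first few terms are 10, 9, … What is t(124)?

We have t(1) = 10,  t(2) = 9,  t(3) = 12,  t(4) = 3,  t(5) = 4,  t(6) = 1,  t(7) = 10.
The sequence repeats with period 6.
So t(124) = t(1 + ((124-1) mod 6)) = t(4) = 3.

3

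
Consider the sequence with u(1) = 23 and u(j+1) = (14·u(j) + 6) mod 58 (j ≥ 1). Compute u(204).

0

Computing terms: u(1) = 23, u(2) = 38, u(3) = 16, u(4) = 56, u(5) = 36, u(6) = 46, u(7) = 12, u(8) = 0, u(9) = 6, u(10) = 32, u(11) = 48, u(12) = 40, u(13) = 44, u(14) = 42, u(15) = 14, u(16) = 28, u(17) = 50, u(18) = 10, u(19) = 30, u(20) = 20, u(21) = 54, u(22) = 8, u(23) = 2, u(24) = 34, u(25) = 18, u(26) = 26, u(27) = 22, u(28) = 24, u(29) = 52, u(30) = 38.
Since u(30) = u(2) = 38, the sequence is eventually periodic: after a pre-period of length 1 it cycles with period 28.
For j ≥ 2, u(j) depends only on (j - 2) mod 28. (204 - 2) mod 28 = 6, so u(204) = u(8) = 0.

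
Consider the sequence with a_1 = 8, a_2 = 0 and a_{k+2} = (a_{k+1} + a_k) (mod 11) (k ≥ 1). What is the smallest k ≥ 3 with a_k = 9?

a_1 = 8, a_2 = 0, a_3 = 8, a_4 = 8, a_5 = 5, a_6 = 2, a_7 = 7, a_8 = 9, a_9 = 5, a_{10} = 3, a_{11} = 8, a_{12} = 0.
Since (a_{11}, a_{12}) = (a_1, a_2) = (8, 0) (two consecutive terms determine the rest), the sequence is periodic with period 10.
The value 9 first appears (with k ≥ 3) at a_8.

8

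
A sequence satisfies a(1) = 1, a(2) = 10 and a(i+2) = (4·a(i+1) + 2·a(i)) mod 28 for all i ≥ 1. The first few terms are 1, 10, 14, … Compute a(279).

We have a(1) = 1; a(2) = 10; a(3) = 14; a(4) = 20; a(5) = 24; a(6) = 24; a(7) = 4; a(8) = 8; a(9) = 12; a(10) = 8; a(11) = 0; a(12) = 16; a(13) = 8; a(14) = 8; a(15) = 20; a(16) = 12; a(17) = 4; a(18) = 12; a(19) = 0; a(20) = 24; a(21) = 12; a(22) = 12; a(23) = 16; a(24) = 4; a(25) = 20; a(26) = 4; a(27) = 0; a(28) = 8; a(29) = 4; a(30) = 4; a(31) = 24; a(32) = 20; a(33) = 16; a(34) = 20; a(35) = 0; a(36) = 12; a(37) = 20; a(38) = 20; a(39) = 8; a(40) = 16; a(41) = 24; a(42) = 16; a(43) = 0; a(44) = 4; a(45) = 16; a(46) = 16; a(47) = 12; a(48) = 24; a(49) = 8; a(50) = 24; a(51) = 0; a(52) = 20; a(53) = 24.
Since (a(52), a(53)) = (a(4), a(5)) = (20, 24) (two consecutive terms determine the rest), the sequence is eventually periodic: after a pre-period of length 3 it cycles with period 48.
For i ≥ 4, a(i) depends only on (i - 4) mod 48. (279 - 4) mod 48 = 35, so a(279) = a(39) = 8.

8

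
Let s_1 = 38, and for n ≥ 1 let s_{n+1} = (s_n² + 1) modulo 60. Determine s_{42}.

Listing terms: s_1 = 38,  s_2 = 5,  s_3 = 26,  s_4 = 17,  s_5 = 50,  s_6 = 41,  s_7 = 2,  s_8 = 5.
Since s_8 = s_2 = 5, the sequence is eventually periodic: after a pre-period of length 1 it cycles with period 6.
For n ≥ 2, s_n depends only on (n - 2) mod 6. (42 - 2) mod 6 = 4, so s_{42} = s_6 = 41.

41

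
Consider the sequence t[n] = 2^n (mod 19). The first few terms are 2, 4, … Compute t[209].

t[1] = 2,  t[2] = 4,  t[3] = 8,  t[4] = 16,  t[5] = 13,  t[6] = 7,  t[7] = 14,  t[8] = 9,  t[9] = 18,  t[10] = 17,  t[11] = 15,  t[12] = 11,  t[13] = 3,  t[14] = 6,  t[15] = 12,  t[16] = 5,  t[17] = 10,  t[18] = 1,  t[19] = 2.
Since t[19] = t[1] = 2, the sequence is periodic with period 18.
So t[209] = t[1 + ((209-1) mod 18)] = t[11] = 15.

15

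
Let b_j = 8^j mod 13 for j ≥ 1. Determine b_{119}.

5

Computing terms: b_1 = 8, b_2 = 12, b_3 = 5, b_4 = 1, b_5 = 8.
The sequence repeats with period 4.
(119 - 1) mod 4 = 2, so b_{119} = b_3 = 5.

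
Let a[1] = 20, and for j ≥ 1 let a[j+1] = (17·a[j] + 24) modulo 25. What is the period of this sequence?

Computing terms: a[1] = 20,  a[2] = 14,  a[3] = 12,  a[4] = 3,  a[5] = 0,  a[6] = 24,  a[7] = 7,  a[8] = 18,  a[9] = 5,  a[10] = 9,  a[11] = 2,  a[12] = 8,  a[13] = 10,  a[14] = 19,  a[15] = 22,  a[16] = 23,  a[17] = 15,  a[18] = 4,  a[19] = 17,  a[20] = 13,  a[21] = 20.
The sequence repeats with period 20.

20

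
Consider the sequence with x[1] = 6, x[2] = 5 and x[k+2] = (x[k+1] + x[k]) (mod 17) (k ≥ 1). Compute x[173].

Computing terms: x[1] = 6,  x[2] = 5,  x[3] = 11,  x[4] = 16,  x[5] = 10,  x[6] = 9,  x[7] = 2,  x[8] = 11,  x[9] = 13,  x[10] = 7,  x[11] = 3,  x[12] = 10,  x[13] = 13,  x[14] = 6,  x[15] = 2,  x[16] = 8,  x[17] = 10,  x[18] = 1,  x[19] = 11,  x[20] = 12,  x[21] = 6,  x[22] = 1,  x[23] = 7,  x[24] = 8,  x[25] = 15,  x[26] = 6,  x[27] = 4,  x[28] = 10,  x[29] = 14,  x[30] = 7,  x[31] = 4,  x[32] = 11,  x[33] = 15,  x[34] = 9,  x[35] = 7,  x[36] = 16,  x[37] = 6,  x[38] = 5.
Since (x[37], x[38]) = (x[1], x[2]) = (6, 5) (two consecutive terms determine the rest), the sequence is periodic with period 36.
So x[173] = x[1 + ((173-1) mod 36)] = x[29] = 14.

14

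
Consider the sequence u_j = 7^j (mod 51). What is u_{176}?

Computing terms: u_0 = 1,  u_1 = 7,  u_2 = 49,  u_3 = 37,  u_4 = 4,  u_5 = 28,  u_6 = 43,  u_7 = 46,  u_8 = 16,  u_9 = 10,  u_{10} = 19,  u_{11} = 31,  u_{12} = 13,  u_{13} = 40,  u_{14} = 25,  u_{15} = 22,  u_{16} = 1.
Since u_{16} = u_0 = 1, the sequence is periodic with period 16.
So u_{176} = u_{0 + ((176-0) mod 16)} = u_0 = 1.

1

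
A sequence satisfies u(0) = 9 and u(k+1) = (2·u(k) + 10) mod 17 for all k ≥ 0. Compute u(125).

Listing terms: u(0) = 9,  u(1) = 11,  u(2) = 15,  u(3) = 6,  u(4) = 5,  u(5) = 3,  u(6) = 16,  u(7) = 8,  u(8) = 9.
The sequence repeats with period 8.
So u(125) = u(0 + ((125-0) mod 8)) = u(5) = 3.

3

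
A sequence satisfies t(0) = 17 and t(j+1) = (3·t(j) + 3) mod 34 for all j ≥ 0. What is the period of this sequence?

Listing terms: t(0) = 17, t(1) = 20, t(2) = 29, t(3) = 22, t(4) = 1, t(5) = 6, t(6) = 21, t(7) = 32, t(8) = 31, t(9) = 28, t(10) = 19, t(11) = 26, t(12) = 13, t(13) = 8, t(14) = 27, t(15) = 16, t(16) = 17.
Since t(16) = t(0) = 17, the sequence is periodic with period 16.

16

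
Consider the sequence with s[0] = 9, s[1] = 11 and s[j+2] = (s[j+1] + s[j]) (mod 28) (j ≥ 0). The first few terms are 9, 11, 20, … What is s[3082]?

We have s[0] = 9, s[1] = 11, s[2] = 20, s[3] = 3, s[4] = 23, s[5] = 26, s[6] = 21, s[7] = 19, s[8] = 12, s[9] = 3, s[10] = 15, s[11] = 18, s[12] = 5, s[13] = 23, s[14] = 0, s[15] = 23, s[16] = 23, s[17] = 18, s[18] = 13, s[19] = 3, s[20] = 16, s[21] = 19, s[22] = 7, s[23] = 26, s[24] = 5, s[25] = 3, s[26] = 8, s[27] = 11, s[28] = 19, s[29] = 2, s[30] = 21, s[31] = 23, s[32] = 16, s[33] = 11, s[34] = 27, s[35] = 10, s[36] = 9, s[37] = 19, s[38] = 0, s[39] = 19, s[40] = 19, s[41] = 10, s[42] = 1, s[43] = 11, s[44] = 12, s[45] = 23, s[46] = 7, s[47] = 2, s[48] = 9, s[49] = 11.
Since (s[48], s[49]) = (s[0], s[1]) = (9, 11) (two consecutive terms determine the rest), the sequence is periodic with period 48.
So s[3082] = s[0 + ((3082-0) mod 48)] = s[10] = 15.

15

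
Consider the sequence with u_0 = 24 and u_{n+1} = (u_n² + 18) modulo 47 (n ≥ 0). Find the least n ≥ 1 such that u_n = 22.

9

Computing terms: u_0 = 24,  u_1 = 30,  u_2 = 25,  u_3 = 32,  u_4 = 8,  u_5 = 35,  u_6 = 21,  u_7 = 36,  u_8 = 45,  u_9 = 22,  u_{10} = 32.
Since u_{10} = u_3 = 32, the sequence is eventually periodic: after a pre-period of length 3 it cycles with period 7.
The value 22 first appears (with n ≥ 1) at u_9.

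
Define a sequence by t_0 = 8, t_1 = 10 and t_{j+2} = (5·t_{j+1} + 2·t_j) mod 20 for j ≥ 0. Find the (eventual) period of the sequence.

Computing terms: t_0 = 8, t_1 = 10, t_2 = 6, t_3 = 10, t_4 = 2, t_5 = 10, t_6 = 14, t_7 = 10, t_8 = 18, t_9 = 10, t_{10} = 6.
Since (t_9, t_{10}) = (t_1, t_2) = (10, 6) (two consecutive terms determine the rest), the sequence is eventually periodic: after a pre-period of length 1 it cycles with period 8.

8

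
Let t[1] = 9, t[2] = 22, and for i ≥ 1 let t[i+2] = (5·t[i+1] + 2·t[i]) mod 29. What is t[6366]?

4

We have t[1] = 9; t[2] = 22; t[3] = 12; t[4] = 17; t[5] = 22; t[6] = 28; t[7] = 10; t[8] = 19; t[9] = 28; t[10] = 4; t[11] = 18; t[12] = 11; t[13] = 4; t[14] = 13; t[15] = 15; t[16] = 14; t[17] = 13; t[18] = 6; t[19] = 27; t[20] = 2; t[21] = 6; t[22] = 5; t[23] = 8; t[24] = 21; t[25] = 5; t[26] = 9; t[27] = 26; t[28] = 3; t[29] = 9; t[30] = 22.
The sequence repeats with period 28.
So t[6366] = t[1 + ((6366-1) mod 28)] = t[10] = 4.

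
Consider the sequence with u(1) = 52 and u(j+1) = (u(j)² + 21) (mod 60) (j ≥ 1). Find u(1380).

1

Listing terms: u(1) = 52; u(2) = 25; u(3) = 46; u(4) = 37; u(5) = 10; u(6) = 1; u(7) = 22; u(8) = 25.
Since u(8) = u(2) = 25, the sequence is eventually periodic: after a pre-period of length 1 it cycles with period 6.
For j ≥ 2, u(j) depends only on (j - 2) mod 6. (1380 - 2) mod 6 = 4, so u(1380) = u(6) = 1.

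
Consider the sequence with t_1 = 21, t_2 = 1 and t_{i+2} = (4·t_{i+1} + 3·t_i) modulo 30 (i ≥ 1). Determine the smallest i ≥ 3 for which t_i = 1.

We have t_1 = 21, t_2 = 1, t_3 = 7, t_4 = 1, t_5 = 25, t_6 = 13, t_7 = 7, t_8 = 7, t_9 = 19, t_{10} = 7, t_{11} = 25, t_{12} = 1, t_{13} = 19, t_{14} = 19, t_{15} = 13, t_{16} = 19, t_{17} = 25, t_{18} = 7, t_{19} = 13, t_{20} = 13, t_{21} = 1, t_{22} = 13, t_{23} = 25, t_{24} = 19, t_{25} = 1, t_{26} = 1, t_{27} = 7.
Since (t_{26}, t_{27}) = (t_2, t_3) = (1, 7) (two consecutive terms determine the rest), the sequence is eventually periodic: after a pre-period of length 1 it cycles with period 24.
The value 1 first appears (with i ≥ 3) at t_4.

4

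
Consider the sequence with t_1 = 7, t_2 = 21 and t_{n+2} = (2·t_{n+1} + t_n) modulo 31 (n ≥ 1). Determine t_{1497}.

We have t_1 = 7, t_2 = 21, t_3 = 18, t_4 = 26, t_5 = 8, t_6 = 11, t_7 = 30, t_8 = 9, t_9 = 17, t_{10} = 12, t_{11} = 10, t_{12} = 1, t_{13} = 12, t_{14} = 25, t_{15} = 0, t_{16} = 25, t_{17} = 19, t_{18} = 1, t_{19} = 21, t_{20} = 12, t_{21} = 14, t_{22} = 9, t_{23} = 1, t_{24} = 11, t_{25} = 23, t_{26} = 26, t_{27} = 13, t_{28} = 21, t_{29} = 24, t_{30} = 7, t_{31} = 7, t_{32} = 21.
The sequence repeats with period 30.
(1497 - 1) mod 30 = 26, so t_{1497} = t_{27} = 13.

13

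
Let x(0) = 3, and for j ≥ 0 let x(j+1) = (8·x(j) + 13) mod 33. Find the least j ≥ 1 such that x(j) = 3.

10

Computing terms: x(0) = 3, x(1) = 4, x(2) = 12, x(3) = 10, x(4) = 27, x(5) = 31, x(6) = 30, x(7) = 22, x(8) = 24, x(9) = 7, x(10) = 3.
Since x(10) = x(0) = 3, the sequence is periodic with period 10.
The value 3 next appears (with j ≥ 1) at x(10).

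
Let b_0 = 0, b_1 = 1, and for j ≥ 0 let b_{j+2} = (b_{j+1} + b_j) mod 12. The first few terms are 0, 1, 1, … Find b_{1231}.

1

b_0 = 0,  b_1 = 1,  b_2 = 1,  b_3 = 2,  b_4 = 3,  b_5 = 5,  b_6 = 8,  b_7 = 1,  b_8 = 9,  b_9 = 10,  b_{10} = 7,  b_{11} = 5,  b_{12} = 0,  b_{13} = 5,  b_{14} = 5,  b_{15} = 10,  b_{16} = 3,  b_{17} = 1,  b_{18} = 4,  b_{19} = 5,  b_{20} = 9,  b_{21} = 2,  b_{22} = 11,  b_{23} = 1,  b_{24} = 0,  b_{25} = 1.
The sequence repeats with period 24.
So b_{1231} = b_{0 + ((1231-0) mod 24)} = b_7 = 1.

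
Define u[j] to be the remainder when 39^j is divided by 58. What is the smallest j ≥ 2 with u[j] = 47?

9

We have u[1] = 39, u[2] = 13, u[3] = 43, u[4] = 53, u[5] = 37, u[6] = 51, u[7] = 17, u[8] = 25, u[9] = 47, u[10] = 35, u[11] = 31, u[12] = 49, u[13] = 55, u[14] = 57, u[15] = 19, u[16] = 45, u[17] = 15, u[18] = 5, u[19] = 21, u[20] = 7, u[21] = 41, u[22] = 33, u[23] = 11, u[24] = 23, u[25] = 27, u[26] = 9, u[27] = 3, u[28] = 1, u[29] = 39.
Since u[29] = u[1] = 39, the sequence is periodic with period 28.
The value 47 first appears (with j ≥ 2) at u[9].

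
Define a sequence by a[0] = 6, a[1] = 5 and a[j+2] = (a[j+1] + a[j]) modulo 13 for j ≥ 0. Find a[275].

We have a[0] = 6,  a[1] = 5,  a[2] = 11,  a[3] = 3,  a[4] = 1,  a[5] = 4,  a[6] = 5,  a[7] = 9,  a[8] = 1,  a[9] = 10,  a[10] = 11,  a[11] = 8,  a[12] = 6,  a[13] = 1,  a[14] = 7,  a[15] = 8,  a[16] = 2,  a[17] = 10,  a[18] = 12,  a[19] = 9,  a[20] = 8,  a[21] = 4,  a[22] = 12,  a[23] = 3,  a[24] = 2,  a[25] = 5,  a[26] = 7,  a[27] = 12,  a[28] = 6,  a[29] = 5.
The sequence repeats with period 28.
(275 - 0) mod 28 = 23, so a[275] = a[23] = 3.

3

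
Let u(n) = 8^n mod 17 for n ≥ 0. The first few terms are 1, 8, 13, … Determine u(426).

13

Listing terms: u(0) = 1, u(1) = 8, u(2) = 13, u(3) = 2, u(4) = 16, u(5) = 9, u(6) = 4, u(7) = 15, u(8) = 1.
The sequence repeats with period 8.
So u(426) = u(0 + ((426-0) mod 8)) = u(2) = 13.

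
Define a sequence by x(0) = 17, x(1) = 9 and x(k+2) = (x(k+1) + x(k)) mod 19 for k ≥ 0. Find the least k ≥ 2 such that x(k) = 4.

x(0) = 17,  x(1) = 9,  x(2) = 7,  x(3) = 16,  x(4) = 4,  x(5) = 1,  x(6) = 5,  x(7) = 6,  x(8) = 11,  x(9) = 17,  x(10) = 9.
Since (x(9), x(10)) = (x(0), x(1)) = (17, 9) (two consecutive terms determine the rest), the sequence is periodic with period 9.
The value 4 first appears (with k ≥ 2) at x(4).

4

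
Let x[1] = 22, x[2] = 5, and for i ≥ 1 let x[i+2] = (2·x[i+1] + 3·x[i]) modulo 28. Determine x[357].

6

We have x[1] = 22; x[2] = 5; x[3] = 20; x[4] = 27; x[5] = 2; x[6] = 1; x[7] = 8; x[8] = 19; x[9] = 6; x[10] = 13; x[11] = 16; x[12] = 15; x[13] = 22; x[14] = 5.
The sequence repeats with period 12.
(357 - 1) mod 12 = 8, so x[357] = x[9] = 6.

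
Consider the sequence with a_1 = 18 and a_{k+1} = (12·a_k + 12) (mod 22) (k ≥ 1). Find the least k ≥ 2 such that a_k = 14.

Computing terms: a_1 = 18,  a_2 = 8,  a_3 = 20,  a_4 = 10,  a_5 = 0,  a_6 = 12,  a_7 = 2,  a_8 = 14,  a_9 = 4,  a_{10} = 16,  a_{11} = 6,  a_{12} = 18.
The sequence repeats with period 11.
The value 14 first appears (with k ≥ 2) at a_8.

8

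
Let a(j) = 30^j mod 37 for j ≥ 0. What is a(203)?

Listing terms: a(0) = 1; a(1) = 30; a(2) = 12; a(3) = 27; a(4) = 33; a(5) = 28; a(6) = 26; a(7) = 3; a(8) = 16; a(9) = 36; a(10) = 7; a(11) = 25; a(12) = 10; a(13) = 4; a(14) = 9; a(15) = 11; a(16) = 34; a(17) = 21; a(18) = 1.
The sequence repeats with period 18.
So a(203) = a(0 + ((203-0) mod 18)) = a(5) = 28.

28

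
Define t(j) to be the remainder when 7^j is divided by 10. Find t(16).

1

t(0) = 1; t(1) = 7; t(2) = 9; t(3) = 3; t(4) = 1.
Since t(4) = t(0) = 1, the sequence is periodic with period 4.
(16 - 0) mod 4 = 0, so t(16) = t(0) = 1.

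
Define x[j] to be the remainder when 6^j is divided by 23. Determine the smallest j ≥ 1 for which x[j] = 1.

11

Computing terms: x[0] = 1, x[1] = 6, x[2] = 13, x[3] = 9, x[4] = 8, x[5] = 2, x[6] = 12, x[7] = 3, x[8] = 18, x[9] = 16, x[10] = 4, x[11] = 1.
Since x[11] = x[0] = 1, the sequence is periodic with period 11.
The value 1 next appears (with j ≥ 1) at x[11].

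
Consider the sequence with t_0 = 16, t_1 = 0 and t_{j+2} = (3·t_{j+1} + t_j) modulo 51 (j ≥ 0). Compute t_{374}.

Computing terms: t_0 = 16, t_1 = 0, t_2 = 16, t_3 = 48, t_4 = 7, t_5 = 18, t_6 = 10, t_7 = 48, t_8 = 1, t_9 = 0, t_{10} = 1, t_{11} = 3, t_{12} = 10, t_{13} = 33, t_{14} = 7, t_{15} = 3, t_{16} = 16, t_{17} = 0.
The sequence repeats with period 16.
(374 - 0) mod 16 = 6, so t_{374} = t_6 = 10.

10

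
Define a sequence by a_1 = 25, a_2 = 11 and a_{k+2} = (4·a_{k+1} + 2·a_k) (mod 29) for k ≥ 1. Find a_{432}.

Computing terms: a_1 = 25, a_2 = 11, a_3 = 7, a_4 = 21, a_5 = 11, a_6 = 28, a_7 = 18, a_8 = 12, a_9 = 26, a_{10} = 12, a_{11} = 13, a_{12} = 18, a_{13} = 11, a_{14} = 22, a_{15} = 23, a_{16} = 20, a_{17} = 10, a_{18} = 22, a_{19} = 21, a_{20} = 12, a_{21} = 3, a_{22} = 7, a_{23} = 5, a_{24} = 5, a_{25} = 1, a_{26} = 14, a_{27} = 0, a_{28} = 28, a_{29} = 25, a_{30} = 11.
Since (a_{29}, a_{30}) = (a_1, a_2) = (25, 11) (two consecutive terms determine the rest), the sequence is periodic with period 28.
(432 - 1) mod 28 = 11, so a_{432} = a_{12} = 18.

18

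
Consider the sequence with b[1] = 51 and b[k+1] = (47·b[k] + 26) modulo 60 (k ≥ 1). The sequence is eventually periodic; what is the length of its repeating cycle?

Listing terms: b[1] = 51,  b[2] = 23,  b[3] = 27,  b[4] = 35,  b[5] = 51.
The sequence repeats with period 4.

4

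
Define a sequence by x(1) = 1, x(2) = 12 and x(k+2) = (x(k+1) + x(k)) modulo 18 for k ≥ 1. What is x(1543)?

11

Listing terms: x(1) = 1; x(2) = 12; x(3) = 13; x(4) = 7; x(5) = 2; x(6) = 9; x(7) = 11; x(8) = 2; x(9) = 13; x(10) = 15; x(11) = 10; x(12) = 7; x(13) = 17; x(14) = 6; x(15) = 5; x(16) = 11; x(17) = 16; x(18) = 9; x(19) = 7; x(20) = 16; x(21) = 5; x(22) = 3; x(23) = 8; x(24) = 11; x(25) = 1; x(26) = 12.
The sequence repeats with period 24.
So x(1543) = x(1 + ((1543-1) mod 24)) = x(7) = 11.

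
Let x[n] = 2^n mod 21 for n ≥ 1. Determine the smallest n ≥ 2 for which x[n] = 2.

7

Computing terms: x[1] = 2, x[2] = 4, x[3] = 8, x[4] = 16, x[5] = 11, x[6] = 1, x[7] = 2.
Since x[7] = x[1] = 2, the sequence is periodic with period 6.
The value 2 next appears (with n ≥ 2) at x[7].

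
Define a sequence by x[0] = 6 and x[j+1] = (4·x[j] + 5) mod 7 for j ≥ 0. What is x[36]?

We have x[0] = 6; x[1] = 1; x[2] = 2; x[3] = 6.
The sequence repeats with period 3.
So x[36] = x[0 + ((36-0) mod 3)] = x[0] = 6.

6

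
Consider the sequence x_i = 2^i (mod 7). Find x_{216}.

We have x_1 = 2, x_2 = 4, x_3 = 1, x_4 = 2.
Since x_4 = x_1 = 2, the sequence is periodic with period 3.
(216 - 1) mod 3 = 2, so x_{216} = x_3 = 1.

1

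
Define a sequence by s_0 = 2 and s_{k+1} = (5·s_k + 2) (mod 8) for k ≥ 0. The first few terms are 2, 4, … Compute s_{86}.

6

Listing terms: s_0 = 2, s_1 = 4, s_2 = 6, s_3 = 0, s_4 = 2.
The sequence repeats with period 4.
So s_{86} = s_{0 + ((86-0) mod 4)} = s_2 = 6.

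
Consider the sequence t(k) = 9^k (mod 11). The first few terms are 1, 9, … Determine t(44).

5

t(0) = 1; t(1) = 9; t(2) = 4; t(3) = 3; t(4) = 5; t(5) = 1.
The sequence repeats with period 5.
(44 - 0) mod 5 = 4, so t(44) = t(4) = 5.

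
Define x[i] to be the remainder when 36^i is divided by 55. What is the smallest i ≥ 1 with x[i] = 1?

5

x[0] = 1,  x[1] = 36,  x[2] = 31,  x[3] = 16,  x[4] = 26,  x[5] = 1.
The sequence repeats with period 5.
The value 1 next appears (with i ≥ 1) at x[5].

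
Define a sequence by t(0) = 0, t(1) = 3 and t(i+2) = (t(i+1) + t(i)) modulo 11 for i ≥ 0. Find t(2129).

3

Listing terms: t(0) = 0,  t(1) = 3,  t(2) = 3,  t(3) = 6,  t(4) = 9,  t(5) = 4,  t(6) = 2,  t(7) = 6,  t(8) = 8,  t(9) = 3,  t(10) = 0,  t(11) = 3.
The sequence repeats with period 10.
(2129 - 0) mod 10 = 9, so t(2129) = t(9) = 3.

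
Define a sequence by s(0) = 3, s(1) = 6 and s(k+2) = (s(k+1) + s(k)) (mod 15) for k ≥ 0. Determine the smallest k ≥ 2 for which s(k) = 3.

Listing terms: s(0) = 3,  s(1) = 6,  s(2) = 9,  s(3) = 0,  s(4) = 9,  s(5) = 9,  s(6) = 3,  s(7) = 12,  s(8) = 0,  s(9) = 12,  s(10) = 12,  s(11) = 9,  s(12) = 6,  s(13) = 0,  s(14) = 6,  s(15) = 6,  s(16) = 12,  s(17) = 3,  s(18) = 0,  s(19) = 3,  s(20) = 3,  s(21) = 6.
Since (s(20), s(21)) = (s(0), s(1)) = (3, 6) (two consecutive terms determine the rest), the sequence is periodic with period 20.
The value 3 first appears (with k ≥ 2) at s(6).

6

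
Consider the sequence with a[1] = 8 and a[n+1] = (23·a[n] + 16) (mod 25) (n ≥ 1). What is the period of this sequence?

a[1] = 8,  a[2] = 0,  a[3] = 16,  a[4] = 9,  a[5] = 23,  a[6] = 20,  a[7] = 1,  a[8] = 14,  a[9] = 13,  a[10] = 15,  a[11] = 11,  a[12] = 19,  a[13] = 3,  a[14] = 10,  a[15] = 21,  a[16] = 24,  a[17] = 18,  a[18] = 5,  a[19] = 6,  a[20] = 4,  a[21] = 8.
Since a[21] = a[1] = 8, the sequence is periodic with period 20.

20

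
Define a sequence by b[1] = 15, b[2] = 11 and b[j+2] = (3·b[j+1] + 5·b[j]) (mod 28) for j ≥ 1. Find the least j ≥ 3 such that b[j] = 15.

4

Listing terms: b[1] = 15, b[2] = 11, b[3] = 24, b[4] = 15, b[5] = 25, b[6] = 10, b[7] = 15, b[8] = 11.
The sequence repeats with period 6.
The value 15 first appears (with j ≥ 3) at b[4].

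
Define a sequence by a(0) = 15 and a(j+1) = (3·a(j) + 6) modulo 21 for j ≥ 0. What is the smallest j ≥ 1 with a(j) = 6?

Computing terms: a(0) = 15; a(1) = 9; a(2) = 12; a(3) = 0; a(4) = 6; a(5) = 3; a(6) = 15.
The sequence repeats with period 6.
The value 6 first appears (with j ≥ 1) at a(4).

4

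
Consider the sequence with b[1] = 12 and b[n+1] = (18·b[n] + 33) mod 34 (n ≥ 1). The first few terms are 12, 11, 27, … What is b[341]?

29

b[1] = 12,  b[2] = 11,  b[3] = 27,  b[4] = 9,  b[5] = 25,  b[6] = 7,  b[7] = 23,  b[8] = 5,  b[9] = 21,  b[10] = 3,  b[11] = 19,  b[12] = 1,  b[13] = 17,  b[14] = 33,  b[15] = 15,  b[16] = 31,  b[17] = 13,  b[18] = 29,  b[19] = 11.
Since b[19] = b[2] = 11, the sequence is eventually periodic: after a pre-period of length 1 it cycles with period 17.
For n ≥ 2, b[n] depends only on (n - 2) mod 17. (341 - 2) mod 17 = 16, so b[341] = b[18] = 29.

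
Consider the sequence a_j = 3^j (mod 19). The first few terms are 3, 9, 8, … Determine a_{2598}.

a_1 = 3,  a_2 = 9,  a_3 = 8,  a_4 = 5,  a_5 = 15,  a_6 = 7,  a_7 = 2,  a_8 = 6,  a_9 = 18,  a_{10} = 16,  a_{11} = 10,  a_{12} = 11,  a_{13} = 14,  a_{14} = 4,  a_{15} = 12,  a_{16} = 17,  a_{17} = 13,  a_{18} = 1,  a_{19} = 3.
Since a_{19} = a_1 = 3, the sequence is periodic with period 18.
(2598 - 1) mod 18 = 5, so a_{2598} = a_6 = 7.

7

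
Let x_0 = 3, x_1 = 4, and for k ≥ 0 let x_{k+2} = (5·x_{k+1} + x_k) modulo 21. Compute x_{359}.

10

Computing terms: x_0 = 3, x_1 = 4, x_2 = 2, x_3 = 14, x_4 = 9, x_5 = 17, x_6 = 10, x_7 = 4, x_8 = 9, x_9 = 7, x_{10} = 2, x_{11} = 17, x_{12} = 3, x_{13} = 11, x_{14} = 16, x_{15} = 7, x_{16} = 9, x_{17} = 10, x_{18} = 17, x_{19} = 11, x_{20} = 9, x_{21} = 14, x_{22} = 16, x_{23} = 10, x_{24} = 3, x_{25} = 4.
Since (x_{24}, x_{25}) = (x_0, x_1) = (3, 4) (two consecutive terms determine the rest), the sequence is periodic with period 24.
So x_{359} = x_{0 + ((359-0) mod 24)} = x_{23} = 10.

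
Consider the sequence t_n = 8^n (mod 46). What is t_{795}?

Listing terms: t_0 = 1; t_1 = 8; t_2 = 18; t_3 = 6; t_4 = 2; t_5 = 16; t_6 = 36; t_7 = 12; t_8 = 4; t_9 = 32; t_{10} = 26; t_{11} = 24; t_{12} = 8.
Since t_{12} = t_1 = 8, the sequence is eventually periodic: after a pre-period of length 1 it cycles with period 11.
For n ≥ 1, t_n depends only on (n - 1) mod 11. (795 - 1) mod 11 = 2, so t_{795} = t_3 = 6.

6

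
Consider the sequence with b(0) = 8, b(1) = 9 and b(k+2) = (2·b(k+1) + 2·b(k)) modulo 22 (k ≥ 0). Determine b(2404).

We have b(0) = 8, b(1) = 9, b(2) = 12, b(3) = 20, b(4) = 20, b(5) = 14, b(6) = 2, b(7) = 10, b(8) = 2, b(9) = 2, b(10) = 8, b(11) = 20, b(12) = 12, b(13) = 20.
Since (b(12), b(13)) = (b(2), b(3)) = (12, 20) (two consecutive terms determine the rest), the sequence is eventually periodic: after a pre-period of length 2 it cycles with period 10.
For k ≥ 2, b(k) depends only on (k - 2) mod 10. (2404 - 2) mod 10 = 2, so b(2404) = b(4) = 20.

20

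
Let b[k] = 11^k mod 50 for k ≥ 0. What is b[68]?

Listing terms: b[0] = 1, b[1] = 11, b[2] = 21, b[3] = 31, b[4] = 41, b[5] = 1.
The sequence repeats with period 5.
(68 - 0) mod 5 = 3, so b[68] = b[3] = 31.

31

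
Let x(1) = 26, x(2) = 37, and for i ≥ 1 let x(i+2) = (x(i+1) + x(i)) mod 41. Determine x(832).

33

We have x(1) = 26, x(2) = 37, x(3) = 22, x(4) = 18, x(5) = 40, x(6) = 17, x(7) = 16, x(8) = 33, x(9) = 8, x(10) = 0, x(11) = 8, x(12) = 8, x(13) = 16, x(14) = 24, x(15) = 40, x(16) = 23, x(17) = 22, x(18) = 4, x(19) = 26, x(20) = 30, x(21) = 15, x(22) = 4, x(23) = 19, x(24) = 23, x(25) = 1, x(26) = 24, x(27) = 25, x(28) = 8, x(29) = 33, x(30) = 0, x(31) = 33, x(32) = 33, x(33) = 25, x(34) = 17, x(35) = 1, x(36) = 18, x(37) = 19, x(38) = 37, x(39) = 15, x(40) = 11, x(41) = 26, x(42) = 37.
Since (x(41), x(42)) = (x(1), x(2)) = (26, 37) (two consecutive terms determine the rest), the sequence is periodic with period 40.
(832 - 1) mod 40 = 31, so x(832) = x(32) = 33.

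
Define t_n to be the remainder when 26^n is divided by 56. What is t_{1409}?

24

t_0 = 1, t_1 = 26, t_2 = 4, t_3 = 48, t_4 = 16, t_5 = 24, t_6 = 8, t_7 = 40, t_8 = 32, t_9 = 48.
Since t_9 = t_3 = 48, the sequence is eventually periodic: after a pre-period of length 3 it cycles with period 6.
For n ≥ 3, t_n depends only on (n - 3) mod 6. (1409 - 3) mod 6 = 2, so t_{1409} = t_5 = 24.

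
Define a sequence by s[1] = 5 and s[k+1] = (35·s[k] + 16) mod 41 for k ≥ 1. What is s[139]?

4

We have s[1] = 5, s[2] = 27, s[3] = 18, s[4] = 31, s[5] = 35, s[6] = 11, s[7] = 32, s[8] = 29, s[9] = 6, s[10] = 21, s[11] = 13, s[12] = 20, s[13] = 19, s[14] = 25, s[15] = 30, s[16] = 0, s[17] = 16, s[18] = 2, s[19] = 4, s[20] = 33, s[21] = 23, s[22] = 1, s[23] = 10, s[24] = 38, s[25] = 34, s[26] = 17, s[27] = 37, s[28] = 40, s[29] = 22, s[30] = 7, s[31] = 15, s[32] = 8, s[33] = 9, s[34] = 3, s[35] = 39, s[36] = 28, s[37] = 12, s[38] = 26, s[39] = 24, s[40] = 36, s[41] = 5.
Since s[41] = s[1] = 5, the sequence is periodic with period 40.
So s[139] = s[1 + ((139-1) mod 40)] = s[19] = 4.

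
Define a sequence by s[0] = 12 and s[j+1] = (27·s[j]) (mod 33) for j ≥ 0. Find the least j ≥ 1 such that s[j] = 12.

5

We have s[0] = 12; s[1] = 27; s[2] = 3; s[3] = 15; s[4] = 9; s[5] = 12.
The sequence repeats with period 5.
The value 12 next appears (with j ≥ 1) at s[5].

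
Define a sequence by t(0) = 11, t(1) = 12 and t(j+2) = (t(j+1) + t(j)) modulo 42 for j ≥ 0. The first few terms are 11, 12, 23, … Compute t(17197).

12

Computing terms: t(0) = 11; t(1) = 12; t(2) = 23; t(3) = 35; t(4) = 16; t(5) = 9; t(6) = 25; t(7) = 34; t(8) = 17; t(9) = 9; t(10) = 26; t(11) = 35; t(12) = 19; t(13) = 12; t(14) = 31; t(15) = 1; t(16) = 32; t(17) = 33; t(18) = 23; t(19) = 14; t(20) = 37; t(21) = 9; t(22) = 4; t(23) = 13; t(24) = 17; t(25) = 30; t(26) = 5; t(27) = 35; t(28) = 40; t(29) = 33; t(30) = 31; t(31) = 22; t(32) = 11; t(33) = 33; t(34) = 2; t(35) = 35; t(36) = 37; t(37) = 30; t(38) = 25; t(39) = 13; t(40) = 38; t(41) = 9; t(42) = 5; t(43) = 14; t(44) = 19; t(45) = 33; t(46) = 10; t(47) = 1; t(48) = 11; t(49) = 12.
The sequence repeats with period 48.
So t(17197) = t(0 + ((17197-0) mod 48)) = t(13) = 12.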